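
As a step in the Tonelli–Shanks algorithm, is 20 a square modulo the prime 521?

yes

Factor out 2: 20 = 2^2·5. Since 521 ≡ 1 (mod 8), (2/521) = +1, and (2/521)^2 = +1. Now have (5/521).
5 ≡ 1 (mod 4), so quadratic reciprocity gives (5/521) = (521/5). Reduce: 521 ≡ 1 (mod 5). Now have (1/5).
(1/5) = 1. Collecting the sign factors: 1.
(20/521) = 1, and 521 is prime, so 20 is a quadratic residue mod 521.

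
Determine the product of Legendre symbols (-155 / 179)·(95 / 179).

By multiplicativity, (-155·95 / 179) = (-155 / 179)·(95 / 179).
First factor (-155 / 179):
(-155 / 179)
  = (24 / 179)    [-155 ≡ 24 mod 179]
  = -(3 / 179)    [179 ≡ 3 mod 8 ⇒ (2 / 179)^3 = -1]
  = (179 / 3)    [QR: both ≡ 3 mod 4, sign flips]
  = (2 / 3)    [179 ≡ 2 mod 3]
  = -(1 / 3)    [3 ≡ 3 mod 8 ⇒ (2 / 3) = -1]
  = -1    [(1 / 3) = 1]
Second factor (95 / 179):
(95 / 179)
  = -(179 / 95)    [QR: both ≡ 3 mod 4, sign flips]
  = -(84 / 95)    [179 ≡ 84 mod 95]
  = -(21 / 95)    [95 ≡ 7 mod 8 ⇒ (2 / 95)^2 = +1]
  = -(95 / 21)    [QR: 21 ≡ 1 mod 4, sign kept]
  = -(11 / 21)    [95 ≡ 11 mod 21]
  = -(21 / 11)    [QR: 21 ≡ 1 mod 4, sign kept]
  = -(10 / 11)    [21 ≡ 10 mod 11]
  = (5 / 11)    [11 ≡ 3 mod 8 ⇒ (2 / 11) = -1]
  = (11 / 5)    [QR: 5 ≡ 1 mod 4, sign kept]
  = (1 / 5)    [11 ≡ 1 mod 5]
  = 1    [(1 / 5) = 1]
Product: (-1)·(1) = -1.

-1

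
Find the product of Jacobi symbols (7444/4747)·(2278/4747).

-1

By multiplicativity, (7444·2278/4747) = (7444/4747)·(2278/4747).
First factor (7444/4747):
(7444/4747)
  = (2697/4747)    [7444 ≡ 2697 mod 4747]
  = (4747/2697)    [QR: 2697 ≡ 1 mod 4, sign kept]
  = (2050/2697)    [4747 ≡ 2050 mod 2697]
  = (1025/2697)    [2697 ≡ 1 mod 8 ⇒ (2/2697) = +1]
  = (2697/1025)    [QR: 1025 ≡ 1 mod 4, sign kept]
  = (647/1025)    [2697 ≡ 647 mod 1025]
  = (1025/647)    [QR: 1025 ≡ 1 mod 4, sign kept]
  = (378/647)    [1025 ≡ 378 mod 647]
  = (189/647)    [647 ≡ 7 mod 8 ⇒ (2/647) = +1]
  = (647/189)    [QR: 189 ≡ 1 mod 4, sign kept]
  = (80/189)    [647 ≡ 80 mod 189]
  = (5/189)    [189 ≡ 5 mod 8 ⇒ (2/189)^4 = +1]
  = (189/5)    [QR: 5 ≡ 1 mod 4, sign kept]
  = (4/5)    [189 ≡ 4 mod 5]
  = (1/5)    [5 ≡ 5 mod 8 ⇒ (2/5)^2 = +1]
  = 1    [(1/5) = 1]
Second factor (2278/4747):
(2278/4747)
  = -(1139/4747)    [4747 ≡ 3 mod 8 ⇒ (2/4747) = -1]
  = (4747/1139)    [QR: both ≡ 3 mod 4, sign flips]
  = (191/1139)    [4747 ≡ 191 mod 1139]
  = -(1139/191)    [QR: both ≡ 3 mod 4, sign flips]
  = -(184/191)    [1139 ≡ 184 mod 191]
  = -(23/191)    [191 ≡ 7 mod 8 ⇒ (2/191)^3 = +1]
  = (191/23)    [QR: both ≡ 3 mod 4, sign flips]
  = (7/23)    [191 ≡ 7 mod 23]
  = -(23/7)    [QR: both ≡ 3 mod 4, sign flips]
  = -(2/7)    [23 ≡ 2 mod 7]
  = -(1/7)    [7 ≡ 7 mod 8 ⇒ (2/7) = +1]
  = -1    [(1/7) = 1]
Product: (1)·(-1) = -1.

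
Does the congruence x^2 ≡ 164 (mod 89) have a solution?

(164/89)
  = (75/89)    [164 ≡ 75 mod 89]
  = (89/75)    [QR: 89 ≡ 1 mod 4, sign kept]
  = (14/75)    [89 ≡ 14 mod 75]
  = -(7/75)    [75 ≡ 3 mod 8 ⇒ (2/75) = -1]
  = (75/7)    [QR: both ≡ 3 mod 4, sign flips]
  = (5/7)    [75 ≡ 5 mod 7]
  = (7/5)    [QR: 5 ≡ 1 mod 4, sign kept]
  = (2/5)    [7 ≡ 2 mod 5]
  = -(1/5)    [5 ≡ 5 mod 8 ⇒ (2/5) = -1]
  = -1    [(1/5) = 1]
(164/89) = -1, and 89 is prime, so 164 is not a quadratic residue mod 89.

no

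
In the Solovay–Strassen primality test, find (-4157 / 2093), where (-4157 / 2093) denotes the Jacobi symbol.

1

Reduce the numerator: -4157 ≡ 29 (mod 2093), so (-4157 / 2093) = (29 / 2093).
29 ≡ 1 (mod 4), so quadratic reciprocity gives (29 / 2093) = (2093 / 29). Reduce: 2093 ≡ 5 (mod 29). Now have (5 / 29).
5 ≡ 1 (mod 4), so quadratic reciprocity gives (5 / 29) = (29 / 5). Reduce: 29 ≡ 4 (mod 5). Now have (4 / 5).
Factor out 2: 4 = 2^2. Since 5 ≡ 5 (mod 8), (2 / 5) = -1, and (2 / 5)^2 = +1. Now have (1 / 5).
(1 / 5) = 1. Collecting the sign factors: 1.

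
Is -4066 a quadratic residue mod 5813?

yes

Reduce the numerator: -4066 ≡ 1747 (mod 5813), so (-4066/5813) = (1747/5813).
5813 ≡ 1 (mod 4), so quadratic reciprocity gives (1747/5813) = (5813/1747). Reduce: 5813 ≡ 572 (mod 1747). Now have (572/1747).
Factor out 2: 572 = 2^2·143. Since 1747 ≡ 3 (mod 8), (2/1747) = -1, and (2/1747)^2 = +1. Now have (143/1747).
Both 143 ≡ 3 and 1747 ≡ 3 (mod 4), so reciprocity gives (143/1747) = -(1747/143). Reduce: 1747 ≡ 31 (mod 143). Now have -(31/143).
Both 31 ≡ 3 and 143 ≡ 3 (mod 4), so reciprocity gives (31/143) = -(143/31). Reduce: 143 ≡ 19 (mod 31). Now have (19/31).
Both 19 ≡ 3 and 31 ≡ 3 (mod 4), so reciprocity gives (19/31) = -(31/19). Reduce: 31 ≡ 12 (mod 19). Now have -(12/19).
Factor out 2: 12 = 2^2·3. Since 19 ≡ 3 (mod 8), (2/19) = -1, and (2/19)^2 = +1. Now have -(3/19).
Both 3 ≡ 3 and 19 ≡ 3 (mod 4), so reciprocity gives (3/19) = -(19/3). Reduce: 19 ≡ 1 (mod 3). Now have (1/3).
(1/3) = 1. Collecting the sign factors: 1.
The Legendre symbol is 1, so x^2 ≡ -4066 (mod 5813) has solution.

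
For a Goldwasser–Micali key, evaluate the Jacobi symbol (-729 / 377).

Reduce the numerator: -729 ≡ 25 (mod 377), so (-729 / 377) = (25 / 377).
25 ≡ 1 (mod 4), so quadratic reciprocity gives (25 / 377) = (377 / 25). Reduce: 377 ≡ 2 (mod 25). Now have (2 / 25).
Factor out 2: 2 = 2. Since 25 ≡ 1 (mod 8), (2 / 25) = +1. Now have (1 / 25).
(1 / 25) = 1. Collecting the sign factors: 1.

1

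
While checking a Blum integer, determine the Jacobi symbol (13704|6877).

-1

Reduce the numerator: 13704 ≡ 6827 (mod 6877), so (13704|6877) = (6827|6877).
6877 ≡ 1 (mod 4), so quadratic reciprocity gives (6827|6877) = (6877|6827). Reduce: 6877 ≡ 50 (mod 6827). Now have (50|6827).
Factor out 2: 50 = 2·25. Since 6827 ≡ 3 (mod 8), (2|6827) = -1. Now have -(25|6827).
25 ≡ 1 (mod 4), so quadratic reciprocity gives (25|6827) = (6827|25). Reduce: 6827 ≡ 2 (mod 25). Now have -(2|25).
Factor out 2: 2 = 2. Since 25 ≡ 1 (mod 8), (2|25) = +1. Now have -(1|25).
(1|25) = 1. Collecting the sign factors: -1.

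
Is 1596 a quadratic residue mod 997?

no

(1596|997)
  = (599|997)    [1596 ≡ 599 mod 997]
  = (997|599)    [QR: 997 ≡ 1 mod 4, sign kept]
  = (398|599)    [997 ≡ 398 mod 599]
  = (199|599)    [599 ≡ 7 mod 8 ⇒ (2|599) = +1]
  = -(599|199)    [QR: both ≡ 3 mod 4, sign flips]
  = -(2|199)    [599 ≡ 2 mod 199]
  = -(1|199)    [199 ≡ 7 mod 8 ⇒ (2|199) = +1]
  = -1    [(1|199) = 1]
The Legendre symbol is -1, so x^2 ≡ 1596 (mod 997) has no solution.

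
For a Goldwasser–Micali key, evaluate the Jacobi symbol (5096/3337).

1

Reduce the numerator: 5096 ≡ 1759 (mod 3337), so (5096/3337) = (1759/3337).
3337 ≡ 1 (mod 4), so quadratic reciprocity gives (1759/3337) = (3337/1759). Reduce: 3337 ≡ 1578 (mod 1759). Now have (1578/1759).
Factor out 2: 1578 = 2·789. Since 1759 ≡ 7 (mod 8), (2/1759) = +1. Now have (789/1759).
789 ≡ 1 (mod 4), so quadratic reciprocity gives (789/1759) = (1759/789). Reduce: 1759 ≡ 181 (mod 789). Now have (181/789).
181 ≡ 1 (mod 4), so quadratic reciprocity gives (181/789) = (789/181). Reduce: 789 ≡ 65 (mod 181). Now have (65/181).
65 ≡ 1 (mod 4), so quadratic reciprocity gives (65/181) = (181/65). Reduce: 181 ≡ 51 (mod 65). Now have (51/65).
65 ≡ 1 (mod 4), so quadratic reciprocity gives (51/65) = (65/51). Reduce: 65 ≡ 14 (mod 51). Now have (14/51).
Factor out 2: 14 = 2·7. Since 51 ≡ 3 (mod 8), (2/51) = -1. Now have -(7/51).
Both 7 ≡ 3 and 51 ≡ 3 (mod 4), so reciprocity gives (7/51) = -(51/7). Reduce: 51 ≡ 2 (mod 7). Now have (2/7).
Factor out 2: 2 = 2. Since 7 ≡ 7 (mod 8), (2/7) = +1. Now have (1/7).
(1/7) = 1. Collecting the sign factors: 1.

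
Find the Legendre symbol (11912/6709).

1

(11912/6709)
  = (5203/6709)    [11912 ≡ 5203 mod 6709]
  = (6709/5203)    [QR: 6709 ≡ 1 mod 4, sign kept]
  = (1506/5203)    [6709 ≡ 1506 mod 5203]
  = -(753/5203)    [5203 ≡ 3 mod 8 ⇒ (2/5203) = -1]
  = -(5203/753)    [QR: 753 ≡ 1 mod 4, sign kept]
  = -(685/753)    [5203 ≡ 685 mod 753]
  = -(753/685)    [QR: 685 ≡ 1 mod 4, sign kept]
  = -(68/685)    [753 ≡ 68 mod 685]
  = -(17/685)    [685 ≡ 5 mod 8 ⇒ (2/685)^2 = +1]
  = -(685/17)    [QR: 17 ≡ 1 mod 4, sign kept]
  = -(5/17)    [685 ≡ 5 mod 17]
  = -(17/5)    [QR: 5 ≡ 1 mod 4, sign kept]
  = -(2/5)    [17 ≡ 2 mod 5]
  = (1/5)    [5 ≡ 5 mod 8 ⇒ (2/5) = -1]
  = 1    [(1/5) = 1]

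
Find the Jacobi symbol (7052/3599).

1

Reduce the numerator: 7052 ≡ 3453 (mod 3599), so (7052/3599) = (3453/3599).
3453 ≡ 1 (mod 4), so quadratic reciprocity gives (3453/3599) = (3599/3453). Reduce: 3599 ≡ 146 (mod 3453). Now have (146/3453).
Factor out 2: 146 = 2·73. Since 3453 ≡ 5 (mod 8), (2/3453) = -1. Now have -(73/3453).
73 ≡ 1 (mod 4), so quadratic reciprocity gives (73/3453) = (3453/73). Reduce: 3453 ≡ 22 (mod 73). Now have -(22/73).
Factor out 2: 22 = 2·11. Since 73 ≡ 1 (mod 8), (2/73) = +1. Now have -(11/73).
73 ≡ 1 (mod 4), so quadratic reciprocity gives (11/73) = (73/11). Reduce: 73 ≡ 7 (mod 11). Now have -(7/11).
Both 7 ≡ 3 and 11 ≡ 3 (mod 4), so reciprocity gives (7/11) = -(11/7). Reduce: 11 ≡ 4 (mod 7). Now have (4/7).
Factor out 2: 4 = 2^2. Since 7 ≡ 7 (mod 8), (2/7) = +1, and (2/7)^2 = +1. Now have (1/7).
(1/7) = 1. Collecting the sign factors: 1.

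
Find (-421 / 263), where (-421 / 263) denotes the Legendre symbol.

1

Reduce the numerator: -421 ≡ 105 (mod 263), so (-421 / 263) = (105 / 263).
105 ≡ 1 (mod 4), so quadratic reciprocity gives (105 / 263) = (263 / 105). Reduce: 263 ≡ 53 (mod 105). Now have (53 / 105).
53 ≡ 1 (mod 4), so quadratic reciprocity gives (53 / 105) = (105 / 53). Reduce: 105 ≡ 52 (mod 53). Now have (52 / 53).
Factor out 2: 52 = 2^2·13. Since 53 ≡ 5 (mod 8), (2 / 53) = -1, and (2 / 53)^2 = +1. Now have (13 / 53).
13 ≡ 1 (mod 4), so quadratic reciprocity gives (13 / 53) = (53 / 13). Reduce: 53 ≡ 1 (mod 13). Now have (1 / 13).
(1 / 13) = 1. Collecting the sign factors: 1.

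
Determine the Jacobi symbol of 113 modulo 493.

113 ≡ 1 (mod 4), so quadratic reciprocity gives (113/493) = (493/113). Reduce: 493 ≡ 41 (mod 113). Now have (41/113).
41 ≡ 1 (mod 4), so quadratic reciprocity gives (41/113) = (113/41). Reduce: 113 ≡ 31 (mod 41). Now have (31/41).
41 ≡ 1 (mod 4), so quadratic reciprocity gives (31/41) = (41/31). Reduce: 41 ≡ 10 (mod 31). Now have (10/31).
Factor out 2: 10 = 2·5. Since 31 ≡ 7 (mod 8), (2/31) = +1. Now have (5/31).
5 ≡ 1 (mod 4), so quadratic reciprocity gives (5/31) = (31/5). Reduce: 31 ≡ 1 (mod 5). Now have (1/5).
(1/5) = 1. Collecting the sign factors: 1.

1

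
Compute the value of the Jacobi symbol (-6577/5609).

1

(-6577/5609)
  = (4641/5609)    [-6577 ≡ 4641 mod 5609]
  = (5609/4641)    [QR: 4641 ≡ 1 mod 4, sign kept]
  = (968/4641)    [5609 ≡ 968 mod 4641]
  = (121/4641)    [4641 ≡ 1 mod 8 ⇒ (2/4641)^3 = +1]
  = (4641/121)    [QR: 121 ≡ 1 mod 4, sign kept]
  = (43/121)    [4641 ≡ 43 mod 121]
  = (121/43)    [QR: 121 ≡ 1 mod 4, sign kept]
  = (35/43)    [121 ≡ 35 mod 43]
  = -(43/35)    [QR: both ≡ 3 mod 4, sign flips]
  = -(8/35)    [43 ≡ 8 mod 35]
  = (1/35)    [35 ≡ 3 mod 8 ⇒ (2/35)^3 = -1]
  = 1    [(1/35) = 1]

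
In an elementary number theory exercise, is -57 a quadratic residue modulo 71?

no

Pull out -1: (-57/71) = (-1/71)·(57/71). Since 71 ≡ 3 (mod 4), (-1/71) = -1. Now have -(57/71).
57 ≡ 1 (mod 4), so quadratic reciprocity gives (57/71) = (71/57). Reduce: 71 ≡ 14 (mod 57). Now have -(14/57).
Factor out 2: 14 = 2·7. Since 57 ≡ 1 (mod 8), (2/57) = +1. Now have -(7/57).
57 ≡ 1 (mod 4), so quadratic reciprocity gives (7/57) = (57/7). Reduce: 57 ≡ 1 (mod 7). Now have -(1/7).
(1/7) = 1. Collecting the sign factors: -1.
(-57/71) = -1, and 71 is prime, so -57 is not a quadratic residue mod 71.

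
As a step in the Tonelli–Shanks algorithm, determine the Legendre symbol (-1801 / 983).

Pull out -1: (-1801 / 983) = (-1 / 983)·(1801 / 983). Since 983 ≡ 3 (mod 4), (-1 / 983) = -1. Now have -(1801 / 983).
Reduce the numerator: 1801 ≡ 818 (mod 983), so (1801 / 983) = (818 / 983).
Factor out 2: 818 = 2·409. Since 983 ≡ 7 (mod 8), (2 / 983) = +1. Now have -(409 / 983).
409 ≡ 1 (mod 4), so quadratic reciprocity gives (409 / 983) = (983 / 409). Reduce: 983 ≡ 165 (mod 409). Now have -(165 / 409).
165 ≡ 1 (mod 4), so quadratic reciprocity gives (165 / 409) = (409 / 165). Reduce: 409 ≡ 79 (mod 165). Now have -(79 / 165).
165 ≡ 1 (mod 4), so quadratic reciprocity gives (79 / 165) = (165 / 79). Reduce: 165 ≡ 7 (mod 79). Now have -(7 / 79).
Both 7 ≡ 3 and 79 ≡ 3 (mod 4), so reciprocity gives (7 / 79) = -(79 / 7). Reduce: 79 ≡ 2 (mod 7). Now have (2 / 7).
Factor out 2: 2 = 2. Since 7 ≡ 7 (mod 8), (2 / 7) = +1. Now have (1 / 7).
(1 / 7) = 1. Collecting the sign factors: 1.

1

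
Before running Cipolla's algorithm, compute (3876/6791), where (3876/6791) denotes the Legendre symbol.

(3876/6791)
  = (969/6791)    [6791 ≡ 7 mod 8 ⇒ (2/6791)^2 = +1]
  = (6791/969)    [QR: 969 ≡ 1 mod 4, sign kept]
  = (8/969)    [6791 ≡ 8 mod 969]
  = (1/969)    [969 ≡ 1 mod 8 ⇒ (2/969)^3 = +1]
  = 1    [(1/969) = 1]

1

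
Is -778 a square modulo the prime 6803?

Pull out -1: (-778|6803) = (-1|6803)·(778|6803). Since 6803 ≡ 3 (mod 4), (-1|6803) = -1. Now have -(778|6803).
Factor out 2: 778 = 2·389. Since 6803 ≡ 3 (mod 8), (2|6803) = -1. Now have (389|6803).
389 ≡ 1 (mod 4), so quadratic reciprocity gives (389|6803) = (6803|389). Reduce: 6803 ≡ 190 (mod 389). Now have (190|389).
Factor out 2: 190 = 2·95. Since 389 ≡ 5 (mod 8), (2|389) = -1. Now have -(95|389).
389 ≡ 1 (mod 4), so quadratic reciprocity gives (95|389) = (389|95). Reduce: 389 ≡ 9 (mod 95). Now have -(9|95).
9 ≡ 1 (mod 4), so quadratic reciprocity gives (9|95) = (95|9). Reduce: 95 ≡ 5 (mod 9). Now have -(5|9).
5 ≡ 1 (mod 4), so quadratic reciprocity gives (5|9) = (9|5). Reduce: 9 ≡ 4 (mod 5). Now have -(4|5).
Factor out 2: 4 = 2^2. Since 5 ≡ 5 (mod 8), (2|5) = -1, and (2|5)^2 = +1. Now have -(1|5).
(1|5) = 1. Collecting the sign factors: -1.
(-778|6803) = -1, and 6803 is prime, so -778 is not a quadratic residue mod 6803.

no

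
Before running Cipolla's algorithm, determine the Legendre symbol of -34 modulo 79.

Reduce the numerator: -34 ≡ 45 (mod 79), so (-34/79) = (45/79).
45 ≡ 1 (mod 4), so quadratic reciprocity gives (45/79) = (79/45). Reduce: 79 ≡ 34 (mod 45). Now have (34/45).
Factor out 2: 34 = 2·17. Since 45 ≡ 5 (mod 8), (2/45) = -1. Now have -(17/45).
17 ≡ 1 (mod 4), so quadratic reciprocity gives (17/45) = (45/17). Reduce: 45 ≡ 11 (mod 17). Now have -(11/17).
17 ≡ 1 (mod 4), so quadratic reciprocity gives (11/17) = (17/11). Reduce: 17 ≡ 6 (mod 11). Now have -(6/11).
Factor out 2: 6 = 2·3. Since 11 ≡ 3 (mod 8), (2/11) = -1. Now have (3/11).
Both 3 ≡ 3 and 11 ≡ 3 (mod 4), so reciprocity gives (3/11) = -(11/3). Reduce: 11 ≡ 2 (mod 3). Now have -(2/3).
Factor out 2: 2 = 2. Since 3 ≡ 3 (mod 8), (2/3) = -1. Now have (1/3).
(1/3) = 1. Collecting the sign factors: 1.

1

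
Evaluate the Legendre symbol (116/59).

1

(116/59)
  = (57/59)    [116 ≡ 57 mod 59]
  = (59/57)    [QR: 57 ≡ 1 mod 4, sign kept]
  = (2/57)    [59 ≡ 2 mod 57]
  = (1/57)    [57 ≡ 1 mod 8 ⇒ (2/57) = +1]
  = 1    [(1/57) = 1]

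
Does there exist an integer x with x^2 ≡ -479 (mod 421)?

yes

(-479/421)
  = (479/421)    [421 ≡ 1 mod 4 ⇒ (-1/421) = +1]
  = (58/421)    [479 ≡ 58 mod 421]
  = -(29/421)    [421 ≡ 5 mod 8 ⇒ (2/421) = -1]
  = -(421/29)    [QR: 29 ≡ 1 mod 4, sign kept]
  = -(15/29)    [421 ≡ 15 mod 29]
  = -(29/15)    [QR: 29 ≡ 1 mod 4, sign kept]
  = -(14/15)    [29 ≡ 14 mod 15]
  = -(7/15)    [15 ≡ 7 mod 8 ⇒ (2/15) = +1]
  = (15/7)    [QR: both ≡ 3 mod 4, sign flips]
  = (1/7)    [15 ≡ 1 mod 7]
  = 1    [(1/7) = 1]
The Legendre symbol is 1, so x^2 ≡ -479 (mod 421) has solution.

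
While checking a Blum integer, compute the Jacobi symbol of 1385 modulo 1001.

(1385|1001)
  = (384|1001)    [1385 ≡ 384 mod 1001]
  = (3|1001)    [1001 ≡ 1 mod 8 ⇒ (2|1001)^7 = +1]
  = (1001|3)    [QR: 1001 ≡ 1 mod 4, sign kept]
  = (2|3)    [1001 ≡ 2 mod 3]
  = -(1|3)    [3 ≡ 3 mod 8 ⇒ (2|3) = -1]
  = -1    [(1|3) = 1]

-1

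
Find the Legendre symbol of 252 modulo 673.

1

Factor out 2: 252 = 2^2·63. Since 673 ≡ 1 (mod 8), (2|673) = +1, and (2|673)^2 = +1. Now have (63|673).
673 ≡ 1 (mod 4), so quadratic reciprocity gives (63|673) = (673|63). Reduce: 673 ≡ 43 (mod 63). Now have (43|63).
Both 43 ≡ 3 and 63 ≡ 3 (mod 4), so reciprocity gives (43|63) = -(63|43). Reduce: 63 ≡ 20 (mod 43). Now have -(20|43).
Factor out 2: 20 = 2^2·5. Since 43 ≡ 3 (mod 8), (2|43) = -1, and (2|43)^2 = +1. Now have -(5|43).
5 ≡ 1 (mod 4), so quadratic reciprocity gives (5|43) = (43|5). Reduce: 43 ≡ 3 (mod 5). Now have -(3|5).
5 ≡ 1 (mod 4), so quadratic reciprocity gives (3|5) = (5|3). Reduce: 5 ≡ 2 (mod 3). Now have -(2|3).
Factor out 2: 2 = 2. Since 3 ≡ 3 (mod 8), (2|3) = -1. Now have (1|3).
(1|3) = 1. Collecting the sign factors: 1.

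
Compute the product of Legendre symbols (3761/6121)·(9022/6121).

1

By multiplicativity, (3761·9022/6121) = (3761/6121)·(9022/6121).
First factor (3761/6121):
(3761/6121)
  = (6121/3761)    [QR: 3761 ≡ 1 mod 4, sign kept]
  = (2360/3761)    [6121 ≡ 2360 mod 3761]
  = (295/3761)    [3761 ≡ 1 mod 8 ⇒ (2/3761)^3 = +1]
  = (3761/295)    [QR: 3761 ≡ 1 mod 4, sign kept]
  = (221/295)    [3761 ≡ 221 mod 295]
  = (295/221)    [QR: 221 ≡ 1 mod 4, sign kept]
  = (74/221)    [295 ≡ 74 mod 221]
  = -(37/221)    [221 ≡ 5 mod 8 ⇒ (2/221) = -1]
  = -(221/37)    [QR: 37 ≡ 1 mod 4, sign kept]
  = -(36/37)    [221 ≡ 36 mod 37]
  = -(9/37)    [37 ≡ 5 mod 8 ⇒ (2/37)^2 = +1]
  = -(37/9)    [QR: 9 ≡ 1 mod 4, sign kept]
  = -(1/9)    [37 ≡ 1 mod 9]
  = -1    [(1/9) = 1]
Second factor (9022/6121):
(9022/6121)
  = (2901/6121)    [9022 ≡ 2901 mod 6121]
  = (6121/2901)    [QR: 2901 ≡ 1 mod 4, sign kept]
  = (319/2901)    [6121 ≡ 319 mod 2901]
  = (2901/319)    [QR: 2901 ≡ 1 mod 4, sign kept]
  = (30/319)    [2901 ≡ 30 mod 319]
  = (15/319)    [319 ≡ 7 mod 8 ⇒ (2/319) = +1]
  = -(319/15)    [QR: both ≡ 3 mod 4, sign flips]
  = -(4/15)    [319 ≡ 4 mod 15]
  = -(1/15)    [15 ≡ 7 mod 8 ⇒ (2/15)^2 = +1]
  = -1    [(1/15) = 1]
Product: (-1)·(-1) = 1.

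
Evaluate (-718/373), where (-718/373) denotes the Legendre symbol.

(-718/373)
  = (718/373)    [373 ≡ 1 mod 4 ⇒ (-1/373) = +1]
  = (345/373)    [718 ≡ 345 mod 373]
  = (373/345)    [QR: 345 ≡ 1 mod 4, sign kept]
  = (28/345)    [373 ≡ 28 mod 345]
  = (7/345)    [345 ≡ 1 mod 8 ⇒ (2/345)^2 = +1]
  = (345/7)    [QR: 345 ≡ 1 mod 4, sign kept]
  = (2/7)    [345 ≡ 2 mod 7]
  = (1/7)    [7 ≡ 7 mod 8 ⇒ (2/7) = +1]
  = 1    [(1/7) = 1]

1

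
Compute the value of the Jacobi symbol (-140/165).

(-140/165)
  = (140/165)    [165 ≡ 1 mod 4 ⇒ (-1/165) = +1]
  = (35/165)    [165 ≡ 5 mod 8 ⇒ (2/165)^2 = +1]
  = (165/35)    [QR: 165 ≡ 1 mod 4, sign kept]
  = (25/35)    [165 ≡ 25 mod 35]
  = (35/25)    [QR: 25 ≡ 1 mod 4, sign kept]
  = (10/25)    [35 ≡ 10 mod 25]
  = (5/25)    [25 ≡ 1 mod 8 ⇒ (2/25) = +1]
  = (25/5)    [QR: 5 ≡ 1 mod 4, sign kept]
  = (0/5)    [25 ≡ 0 mod 5]
  = 0    [numerator 0, gcd > 1]

0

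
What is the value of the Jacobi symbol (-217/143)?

(-217/143)
  = (69/143)    [-217 ≡ 69 mod 143]
  = (143/69)    [QR: 69 ≡ 1 mod 4, sign kept]
  = (5/69)    [143 ≡ 5 mod 69]
  = (69/5)    [QR: 5 ≡ 1 mod 4, sign kept]
  = (4/5)    [69 ≡ 4 mod 5]
  = (1/5)    [5 ≡ 5 mod 8 ⇒ (2/5)^2 = +1]
  = 1    [(1/5) = 1]

1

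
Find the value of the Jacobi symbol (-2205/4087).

(-2205/4087)
  = (1882/4087)    [-2205 ≡ 1882 mod 4087]
  = (941/4087)    [4087 ≡ 7 mod 8 ⇒ (2/4087) = +1]
  = (4087/941)    [QR: 941 ≡ 1 mod 4, sign kept]
  = (323/941)    [4087 ≡ 323 mod 941]
  = (941/323)    [QR: 941 ≡ 1 mod 4, sign kept]
  = (295/323)    [941 ≡ 295 mod 323]
  = -(323/295)    [QR: both ≡ 3 mod 4, sign flips]
  = -(28/295)    [323 ≡ 28 mod 295]
  = -(7/295)    [295 ≡ 7 mod 8 ⇒ (2/295)^2 = +1]
  = (295/7)    [QR: both ≡ 3 mod 4, sign flips]
  = (1/7)    [295 ≡ 1 mod 7]
  = 1    [(1/7) = 1]

1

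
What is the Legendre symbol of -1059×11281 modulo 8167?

By multiplicativity, (-1059·11281 / 8167) = (-1059 / 8167)·(11281 / 8167).
First factor (-1059 / 8167):
(-1059 / 8167)
  = (7108 / 8167)    [-1059 ≡ 7108 mod 8167]
  = (1777 / 8167)    [8167 ≡ 7 mod 8 ⇒ (2 / 8167)^2 = +1]
  = (8167 / 1777)    [QR: 1777 ≡ 1 mod 4, sign kept]
  = (1059 / 1777)    [8167 ≡ 1059 mod 1777]
  = (1777 / 1059)    [QR: 1777 ≡ 1 mod 4, sign kept]
  = (718 / 1059)    [1777 ≡ 718 mod 1059]
  = -(359 / 1059)    [1059 ≡ 3 mod 8 ⇒ (2 / 1059) = -1]
  = (1059 / 359)    [QR: both ≡ 3 mod 4, sign flips]
  = (341 / 359)    [1059 ≡ 341 mod 359]
  = (359 / 341)    [QR: 341 ≡ 1 mod 4, sign kept]
  = (18 / 341)    [359 ≡ 18 mod 341]
  = -(9 / 341)    [341 ≡ 5 mod 8 ⇒ (2 / 341) = -1]
  = -(341 / 9)    [QR: 9 ≡ 1 mod 4, sign kept]
  = -(8 / 9)    [341 ≡ 8 mod 9]
  = -(1 / 9)    [9 ≡ 1 mod 8 ⇒ (2 / 9)^3 = +1]
  = -1    [(1 / 9) = 1]
Second factor (11281 / 8167):
(11281 / 8167)
  = (3114 / 8167)    [11281 ≡ 3114 mod 8167]
  = (1557 / 8167)    [8167 ≡ 7 mod 8 ⇒ (2 / 8167) = +1]
  = (8167 / 1557)    [QR: 1557 ≡ 1 mod 4, sign kept]
  = (382 / 1557)    [8167 ≡ 382 mod 1557]
  = -(191 / 1557)    [1557 ≡ 5 mod 8 ⇒ (2 / 1557) = -1]
  = -(1557 / 191)    [QR: 1557 ≡ 1 mod 4, sign kept]
  = -(29 / 191)    [1557 ≡ 29 mod 191]
  = -(191 / 29)    [QR: 29 ≡ 1 mod 4, sign kept]
  = -(17 / 29)    [191 ≡ 17 mod 29]
  = -(29 / 17)    [QR: 17 ≡ 1 mod 4, sign kept]
  = -(12 / 17)    [29 ≡ 12 mod 17]
  = -(3 / 17)    [17 ≡ 1 mod 8 ⇒ (2 / 17)^2 = +1]
  = -(17 / 3)    [QR: 17 ≡ 1 mod 4, sign kept]
  = -(2 / 3)    [17 ≡ 2 mod 3]
  = (1 / 3)    [3 ≡ 3 mod 8 ⇒ (2 / 3) = -1]
  = 1    [(1 / 3) = 1]
Product: (-1)·(1) = -1.

-1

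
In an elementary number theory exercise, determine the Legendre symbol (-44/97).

1

Pull out -1: (-44/97) = (-1/97)·(44/97). Since 97 ≡ 1 (mod 4), (-1/97) = +1. Now have (44/97).
Factor out 2: 44 = 2^2·11. Since 97 ≡ 1 (mod 8), (2/97) = +1, and (2/97)^2 = +1. Now have (11/97).
97 ≡ 1 (mod 4), so quadratic reciprocity gives (11/97) = (97/11). Reduce: 97 ≡ 9 (mod 11). Now have (9/11).
9 ≡ 1 (mod 4), so quadratic reciprocity gives (9/11) = (11/9). Reduce: 11 ≡ 2 (mod 9). Now have (2/9).
Factor out 2: 2 = 2. Since 9 ≡ 1 (mod 8), (2/9) = +1. Now have (1/9).
(1/9) = 1. Collecting the sign factors: 1.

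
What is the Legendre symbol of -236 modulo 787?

1

(-236/787)
  = (551/787)    [-236 ≡ 551 mod 787]
  = -(787/551)    [QR: both ≡ 3 mod 4, sign flips]
  = -(236/551)    [787 ≡ 236 mod 551]
  = -(59/551)    [551 ≡ 7 mod 8 ⇒ (2/551)^2 = +1]
  = (551/59)    [QR: both ≡ 3 mod 4, sign flips]
  = (20/59)    [551 ≡ 20 mod 59]
  = (5/59)    [59 ≡ 3 mod 8 ⇒ (2/59)^2 = +1]
  = (59/5)    [QR: 5 ≡ 1 mod 4, sign kept]
  = (4/5)    [59 ≡ 4 mod 5]
  = (1/5)    [5 ≡ 5 mod 8 ⇒ (2/5)^2 = +1]
  = 1    [(1/5) = 1]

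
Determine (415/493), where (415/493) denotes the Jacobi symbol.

(415/493)
  = (493/415)    [QR: 493 ≡ 1 mod 4, sign kept]
  = (78/415)    [493 ≡ 78 mod 415]
  = (39/415)    [415 ≡ 7 mod 8 ⇒ (2/415) = +1]
  = -(415/39)    [QR: both ≡ 3 mod 4, sign flips]
  = -(25/39)    [415 ≡ 25 mod 39]
  = -(39/25)    [QR: 25 ≡ 1 mod 4, sign kept]
  = -(14/25)    [39 ≡ 14 mod 25]
  = -(7/25)    [25 ≡ 1 mod 8 ⇒ (2/25) = +1]
  = -(25/7)    [QR: 25 ≡ 1 mod 4, sign kept]
  = -(4/7)    [25 ≡ 4 mod 7]
  = -(1/7)    [7 ≡ 7 mod 8 ⇒ (2/7)^2 = +1]
  = -1    [(1/7) = 1]

-1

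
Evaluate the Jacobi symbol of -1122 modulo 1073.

1

(-1122/1073)
  = (1024/1073)    [-1122 ≡ 1024 mod 1073]
  = (1/1073)    [1073 ≡ 1 mod 8 ⇒ (2/1073)^10 = +1]
  = 1    [(1/1073) = 1]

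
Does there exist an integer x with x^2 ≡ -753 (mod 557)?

(-753/557)
  = (361/557)    [-753 ≡ 361 mod 557]
  = (557/361)    [QR: 361 ≡ 1 mod 4, sign kept]
  = (196/361)    [557 ≡ 196 mod 361]
  = (49/361)    [361 ≡ 1 mod 8 ⇒ (2/361)^2 = +1]
  = (361/49)    [QR: 49 ≡ 1 mod 4, sign kept]
  = (18/49)    [361 ≡ 18 mod 49]
  = (9/49)    [49 ≡ 1 mod 8 ⇒ (2/49) = +1]
  = (49/9)    [QR: 9 ≡ 1 mod 4, sign kept]
  = (4/9)    [49 ≡ 4 mod 9]
  = (1/9)    [9 ≡ 1 mod 8 ⇒ (2/9)^2 = +1]
  = 1    [(1/9) = 1]
(-753/557) = 1, and 557 is prime, so -753 is a quadratic residue mod 557.

yes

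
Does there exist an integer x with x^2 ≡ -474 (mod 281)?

Reduce the numerator: -474 ≡ 88 (mod 281), so (-474/281) = (88/281).
Factor out 2: 88 = 2^3·11. Since 281 ≡ 1 (mod 8), (2/281) = +1, and (2/281)^3 = +1. Now have (11/281).
281 ≡ 1 (mod 4), so quadratic reciprocity gives (11/281) = (281/11). Reduce: 281 ≡ 6 (mod 11). Now have (6/11).
Factor out 2: 6 = 2·3. Since 11 ≡ 3 (mod 8), (2/11) = -1. Now have -(3/11).
Both 3 ≡ 3 and 11 ≡ 3 (mod 4), so reciprocity gives (3/11) = -(11/3). Reduce: 11 ≡ 2 (mod 3). Now have (2/3).
Factor out 2: 2 = 2. Since 3 ≡ 3 (mod 8), (2/3) = -1. Now have -(1/3).
(1/3) = 1. Collecting the sign factors: -1.
The Legendre symbol is -1, so x^2 ≡ -474 (mod 281) has no solution.

no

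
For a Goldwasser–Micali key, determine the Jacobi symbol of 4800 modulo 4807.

(4800/4807)
  = (75/4807)    [4807 ≡ 7 mod 8 ⇒ (2/4807)^6 = +1]
  = -(4807/75)    [QR: both ≡ 3 mod 4, sign flips]
  = -(7/75)    [4807 ≡ 7 mod 75]
  = (75/7)    [QR: both ≡ 3 mod 4, sign flips]
  = (5/7)    [75 ≡ 5 mod 7]
  = (7/5)    [QR: 5 ≡ 1 mod 4, sign kept]
  = (2/5)    [7 ≡ 2 mod 5]
  = -(1/5)    [5 ≡ 5 mod 8 ⇒ (2/5) = -1]
  = -1    [(1/5) = 1]

-1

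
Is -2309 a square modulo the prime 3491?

no

Reduce the numerator: -2309 ≡ 1182 (mod 3491), so (-2309/3491) = (1182/3491).
Factor out 2: 1182 = 2·591. Since 3491 ≡ 3 (mod 8), (2/3491) = -1. Now have -(591/3491).
Both 591 ≡ 3 and 3491 ≡ 3 (mod 4), so reciprocity gives (591/3491) = -(3491/591). Reduce: 3491 ≡ 536 (mod 591). Now have (536/591).
Factor out 2: 536 = 2^3·67. Since 591 ≡ 7 (mod 8), (2/591) = +1, and (2/591)^3 = +1. Now have (67/591).
Both 67 ≡ 3 and 591 ≡ 3 (mod 4), so reciprocity gives (67/591) = -(591/67). Reduce: 591 ≡ 55 (mod 67). Now have -(55/67).
Both 55 ≡ 3 and 67 ≡ 3 (mod 4), so reciprocity gives (55/67) = -(67/55). Reduce: 67 ≡ 12 (mod 55). Now have (12/55).
Factor out 2: 12 = 2^2·3. Since 55 ≡ 7 (mod 8), (2/55) = +1, and (2/55)^2 = +1. Now have (3/55).
Both 3 ≡ 3 and 55 ≡ 3 (mod 4), so reciprocity gives (3/55) = -(55/3). Reduce: 55 ≡ 1 (mod 3). Now have -(1/3).
(1/3) = 1. Collecting the sign factors: -1.
The Legendre symbol is -1, so x^2 ≡ -2309 (mod 3491) has no solution.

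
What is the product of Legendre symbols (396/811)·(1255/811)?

-1

By multiplicativity, (396·1255/811) = (396/811)·(1255/811).
First factor (396/811):
(396/811)
  = (99/811)    [811 ≡ 3 mod 8 ⇒ (2/811)^2 = +1]
  = -(811/99)    [QR: both ≡ 3 mod 4, sign flips]
  = -(19/99)    [811 ≡ 19 mod 99]
  = (99/19)    [QR: both ≡ 3 mod 4, sign flips]
  = (4/19)    [99 ≡ 4 mod 19]
  = (1/19)    [19 ≡ 3 mod 8 ⇒ (2/19)^2 = +1]
  = 1    [(1/19) = 1]
Second factor (1255/811):
(1255/811)
  = (444/811)    [1255 ≡ 444 mod 811]
  = (111/811)    [811 ≡ 3 mod 8 ⇒ (2/811)^2 = +1]
  = -(811/111)    [QR: both ≡ 3 mod 4, sign flips]
  = -(34/111)    [811 ≡ 34 mod 111]
  = -(17/111)    [111 ≡ 7 mod 8 ⇒ (2/111) = +1]
  = -(111/17)    [QR: 17 ≡ 1 mod 4, sign kept]
  = -(9/17)    [111 ≡ 9 mod 17]
  = -(17/9)    [QR: 9 ≡ 1 mod 4, sign kept]
  = -(8/9)    [17 ≡ 8 mod 9]
  = -(1/9)    [9 ≡ 1 mod 8 ⇒ (2/9)^3 = +1]
  = -1    [(1/9) = 1]
Product: (1)·(-1) = -1.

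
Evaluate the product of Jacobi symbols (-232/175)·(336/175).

By multiplicativity, (-232·336/175) = (-232/175)·(336/175).
First factor (-232/175):
(-232/175)
  = (118/175)    [-232 ≡ 118 mod 175]
  = (59/175)    [175 ≡ 7 mod 8 ⇒ (2/175) = +1]
  = -(175/59)    [QR: both ≡ 3 mod 4, sign flips]
  = -(57/59)    [175 ≡ 57 mod 59]
  = -(59/57)    [QR: 57 ≡ 1 mod 4, sign kept]
  = -(2/57)    [59 ≡ 2 mod 57]
  = -(1/57)    [57 ≡ 1 mod 8 ⇒ (2/57) = +1]
  = -1    [(1/57) = 1]
Second factor (336/175):
(336/175)
  = (161/175)    [336 ≡ 161 mod 175]
  = (175/161)    [QR: 161 ≡ 1 mod 4, sign kept]
  = (14/161)    [175 ≡ 14 mod 161]
  = (7/161)    [161 ≡ 1 mod 8 ⇒ (2/161) = +1]
  = (161/7)    [QR: 161 ≡ 1 mod 4, sign kept]
  = (0/7)    [161 ≡ 0 mod 7]
  = 0    [numerator 0, gcd > 1]
Product: (-1)·(0) = 0.

0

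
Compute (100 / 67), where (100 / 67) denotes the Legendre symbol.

1

Reduce the numerator: 100 ≡ 33 (mod 67), so (100 / 67) = (33 / 67).
33 ≡ 1 (mod 4), so quadratic reciprocity gives (33 / 67) = (67 / 33). Reduce: 67 ≡ 1 (mod 33). Now have (1 / 33).
(1 / 33) = 1. Collecting the sign factors: 1.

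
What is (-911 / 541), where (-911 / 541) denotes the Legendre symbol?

(-911 / 541)
  = (911 / 541)    [541 ≡ 1 mod 4 ⇒ (-1 / 541) = +1]
  = (370 / 541)    [911 ≡ 370 mod 541]
  = -(185 / 541)    [541 ≡ 5 mod 8 ⇒ (2 / 541) = -1]
  = -(541 / 185)    [QR: 185 ≡ 1 mod 4, sign kept]
  = -(171 / 185)    [541 ≡ 171 mod 185]
  = -(185 / 171)    [QR: 185 ≡ 1 mod 4, sign kept]
  = -(14 / 171)    [185 ≡ 14 mod 171]
  = (7 / 171)    [171 ≡ 3 mod 8 ⇒ (2 / 171) = -1]
  = -(171 / 7)    [QR: both ≡ 3 mod 4, sign flips]
  = -(3 / 7)    [171 ≡ 3 mod 7]
  = (7 / 3)    [QR: both ≡ 3 mod 4, sign flips]
  = (1 / 3)    [7 ≡ 1 mod 3]
  = 1    [(1 / 3) = 1]

1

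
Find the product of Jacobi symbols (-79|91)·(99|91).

1

By multiplicativity, (-79·99|91) = (-79|91)·(99|91).
First factor (-79|91):
(-79|91)
  = -(79|91)    [91 ≡ 3 mod 4 ⇒ (-1|91) = -1]
  = (91|79)    [QR: both ≡ 3 mod 4, sign flips]
  = (12|79)    [91 ≡ 12 mod 79]
  = (3|79)    [79 ≡ 7 mod 8 ⇒ (2|79)^2 = +1]
  = -(79|3)    [QR: both ≡ 3 mod 4, sign flips]
  = -(1|3)    [79 ≡ 1 mod 3]
  = -1    [(1|3) = 1]
Second factor (99|91):
(99|91)
  = (8|91)    [99 ≡ 8 mod 91]
  = -(1|91)    [91 ≡ 3 mod 8 ⇒ (2|91)^3 = -1]
  = -1    [(1|91) = 1]
Product: (-1)·(-1) = 1.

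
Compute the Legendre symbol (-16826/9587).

-1

(-16826/9587)
  = (2348/9587)    [-16826 ≡ 2348 mod 9587]
  = (587/9587)    [9587 ≡ 3 mod 8 ⇒ (2/9587)^2 = +1]
  = -(9587/587)    [QR: both ≡ 3 mod 4, sign flips]
  = -(195/587)    [9587 ≡ 195 mod 587]
  = (587/195)    [QR: both ≡ 3 mod 4, sign flips]
  = (2/195)    [587 ≡ 2 mod 195]
  = -(1/195)    [195 ≡ 3 mod 8 ⇒ (2/195) = -1]
  = -1    [(1/195) = 1]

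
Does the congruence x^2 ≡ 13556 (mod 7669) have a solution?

(13556/7669)
  = (5887/7669)    [13556 ≡ 5887 mod 7669]
  = (7669/5887)    [QR: 7669 ≡ 1 mod 4, sign kept]
  = (1782/5887)    [7669 ≡ 1782 mod 5887]
  = (891/5887)    [5887 ≡ 7 mod 8 ⇒ (2/5887) = +1]
  = -(5887/891)    [QR: both ≡ 3 mod 4, sign flips]
  = -(541/891)    [5887 ≡ 541 mod 891]
  = -(891/541)    [QR: 541 ≡ 1 mod 4, sign kept]
  = -(350/541)    [891 ≡ 350 mod 541]
  = (175/541)    [541 ≡ 5 mod 8 ⇒ (2/541) = -1]
  = (541/175)    [QR: 541 ≡ 1 mod 4, sign kept]
  = (16/175)    [541 ≡ 16 mod 175]
  = (1/175)    [175 ≡ 7 mod 8 ⇒ (2/175)^4 = +1]
  = 1    [(1/175) = 1]
The Legendre symbol is 1, so x^2 ≡ 13556 (mod 7669) has solution.

yes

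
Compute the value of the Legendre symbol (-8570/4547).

1

Reduce the numerator: -8570 ≡ 524 (mod 4547), so (-8570/4547) = (524/4547).
Factor out 2: 524 = 2^2·131. Since 4547 ≡ 3 (mod 8), (2/4547) = -1, and (2/4547)^2 = +1. Now have (131/4547).
Both 131 ≡ 3 and 4547 ≡ 3 (mod 4), so reciprocity gives (131/4547) = -(4547/131). Reduce: 4547 ≡ 93 (mod 131). Now have -(93/131).
93 ≡ 1 (mod 4), so quadratic reciprocity gives (93/131) = (131/93). Reduce: 131 ≡ 38 (mod 93). Now have -(38/93).
Factor out 2: 38 = 2·19. Since 93 ≡ 5 (mod 8), (2/93) = -1. Now have (19/93).
93 ≡ 1 (mod 4), so quadratic reciprocity gives (19/93) = (93/19). Reduce: 93 ≡ 17 (mod 19). Now have (17/19).
17 ≡ 1 (mod 4), so quadratic reciprocity gives (17/19) = (19/17). Reduce: 19 ≡ 2 (mod 17). Now have (2/17).
Factor out 2: 2 = 2. Since 17 ≡ 1 (mod 8), (2/17) = +1. Now have (1/17).
(1/17) = 1. Collecting the sign factors: 1.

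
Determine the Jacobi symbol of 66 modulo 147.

0

Factor out 2: 66 = 2·33. Since 147 ≡ 3 (mod 8), (2/147) = -1. Now have -(33/147).
33 ≡ 1 (mod 4), so quadratic reciprocity gives (33/147) = (147/33). Reduce: 147 ≡ 15 (mod 33). Now have -(15/33).
33 ≡ 1 (mod 4), so quadratic reciprocity gives (15/33) = (33/15). Reduce: 33 ≡ 3 (mod 15). Now have -(3/15).
Both 3 ≡ 3 and 15 ≡ 3 (mod 4), so reciprocity gives (3/15) = -(15/3). Reduce: 15 ≡ 0 (mod 3). Now have (0/3).
The numerator is now 0 with denominator 3 > 1: the symbol is 0.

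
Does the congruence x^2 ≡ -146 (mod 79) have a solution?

(-146/79)
  = (12/79)    [-146 ≡ 12 mod 79]
  = (3/79)    [79 ≡ 7 mod 8 ⇒ (2/79)^2 = +1]
  = -(79/3)    [QR: both ≡ 3 mod 4, sign flips]
  = -(1/3)    [79 ≡ 1 mod 3]
  = -1    [(1/3) = 1]
The Legendre symbol is -1, so x^2 ≡ -146 (mod 79) has no solution.

no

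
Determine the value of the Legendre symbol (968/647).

Reduce the numerator: 968 ≡ 321 (mod 647), so (968/647) = (321/647).
321 ≡ 1 (mod 4), so quadratic reciprocity gives (321/647) = (647/321). Reduce: 647 ≡ 5 (mod 321). Now have (5/321).
5 ≡ 1 (mod 4), so quadratic reciprocity gives (5/321) = (321/5). Reduce: 321 ≡ 1 (mod 5). Now have (1/5).
(1/5) = 1. Collecting the sign factors: 1.

1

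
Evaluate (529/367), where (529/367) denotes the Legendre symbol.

Reduce the numerator: 529 ≡ 162 (mod 367), so (529/367) = (162/367).
Factor out 2: 162 = 2·81. Since 367 ≡ 7 (mod 8), (2/367) = +1. Now have (81/367).
81 ≡ 1 (mod 4), so quadratic reciprocity gives (81/367) = (367/81). Reduce: 367 ≡ 43 (mod 81). Now have (43/81).
81 ≡ 1 (mod 4), so quadratic reciprocity gives (43/81) = (81/43). Reduce: 81 ≡ 38 (mod 43). Now have (38/43).
Factor out 2: 38 = 2·19. Since 43 ≡ 3 (mod 8), (2/43) = -1. Now have -(19/43).
Both 19 ≡ 3 and 43 ≡ 3 (mod 4), so reciprocity gives (19/43) = -(43/19). Reduce: 43 ≡ 5 (mod 19). Now have (5/19).
5 ≡ 1 (mod 4), so quadratic reciprocity gives (5/19) = (19/5). Reduce: 19 ≡ 4 (mod 5). Now have (4/5).
Factor out 2: 4 = 2^2. Since 5 ≡ 5 (mod 8), (2/5) = -1, and (2/5)^2 = +1. Now have (1/5).
(1/5) = 1. Collecting the sign factors: 1.

1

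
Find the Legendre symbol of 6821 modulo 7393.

1

(6821 / 7393)
  = (7393 / 6821)    [QR: 6821 ≡ 1 mod 4, sign kept]
  = (572 / 6821)    [7393 ≡ 572 mod 6821]
  = (143 / 6821)    [6821 ≡ 5 mod 8 ⇒ (2 / 6821)^2 = +1]
  = (6821 / 143)    [QR: 6821 ≡ 1 mod 4, sign kept]
  = (100 / 143)    [6821 ≡ 100 mod 143]
  = (25 / 143)    [143 ≡ 7 mod 8 ⇒ (2 / 143)^2 = +1]
  = (143 / 25)    [QR: 25 ≡ 1 mod 4, sign kept]
  = (18 / 25)    [143 ≡ 18 mod 25]
  = (9 / 25)    [25 ≡ 1 mod 8 ⇒ (2 / 25) = +1]
  = (25 / 9)    [QR: 9 ≡ 1 mod 4, sign kept]
  = (7 / 9)    [25 ≡ 7 mod 9]
  = (9 / 7)    [QR: 9 ≡ 1 mod 4, sign kept]
  = (2 / 7)    [9 ≡ 2 mod 7]
  = (1 / 7)    [7 ≡ 7 mod 8 ⇒ (2 / 7) = +1]
  = 1    [(1 / 7) = 1]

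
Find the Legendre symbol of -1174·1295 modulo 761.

1

By multiplicativity, (-1174·1295 / 761) = (-1174 / 761)·(1295 / 761).
First factor (-1174 / 761):
Pull out -1: (-1174 / 761) = (-1 / 761)·(1174 / 761). Since 761 ≡ 1 (mod 4), (-1 / 761) = +1. Now have (1174 / 761).
Reduce the numerator: 1174 ≡ 413 (mod 761), so (1174 / 761) = (413 / 761).
413 ≡ 1 (mod 4), so quadratic reciprocity gives (413 / 761) = (761 / 413). Reduce: 761 ≡ 348 (mod 413). Now have (348 / 413).
Factor out 2: 348 = 2^2·87. Since 413 ≡ 5 (mod 8), (2 / 413) = -1, and (2 / 413)^2 = +1. Now have (87 / 413).
413 ≡ 1 (mod 4), so quadratic reciprocity gives (87 / 413) = (413 / 87). Reduce: 413 ≡ 65 (mod 87). Now have (65 / 87).
65 ≡ 1 (mod 4), so quadratic reciprocity gives (65 / 87) = (87 / 65). Reduce: 87 ≡ 22 (mod 65). Now have (22 / 65).
Factor out 2: 22 = 2·11. Since 65 ≡ 1 (mod 8), (2 / 65) = +1. Now have (11 / 65).
65 ≡ 1 (mod 4), so quadratic reciprocity gives (11 / 65) = (65 / 11). Reduce: 65 ≡ 10 (mod 11). Now have (10 / 11).
Factor out 2: 10 = 2·5. Since 11 ≡ 3 (mod 8), (2 / 11) = -1. Now have -(5 / 11).
5 ≡ 1 (mod 4), so quadratic reciprocity gives (5 / 11) = (11 / 5). Reduce: 11 ≡ 1 (mod 5). Now have -(1 / 5).
(1 / 5) = 1. Collecting the sign factors: -1.
Second factor (1295 / 761):
Reduce the numerator: 1295 ≡ 534 (mod 761), so (1295 / 761) = (534 / 761).
Factor out 2: 534 = 2·267. Since 761 ≡ 1 (mod 8), (2 / 761) = +1. Now have (267 / 761).
761 ≡ 1 (mod 4), so quadratic reciprocity gives (267 / 761) = (761 / 267). Reduce: 761 ≡ 227 (mod 267). Now have (227 / 267).
Both 227 ≡ 3 and 267 ≡ 3 (mod 4), so reciprocity gives (227 / 267) = -(267 / 227). Reduce: 267 ≡ 40 (mod 227). Now have -(40 / 227).
Factor out 2: 40 = 2^3·5. Since 227 ≡ 3 (mod 8), (2 / 227) = -1, and (2 / 227)^3 = -1. Now have (5 / 227).
5 ≡ 1 (mod 4), so quadratic reciprocity gives (5 / 227) = (227 / 5). Reduce: 227 ≡ 2 (mod 5). Now have (2 / 5).
Factor out 2: 2 = 2. Since 5 ≡ 5 (mod 8), (2 / 5) = -1. Now have -(1 / 5).
(1 / 5) = 1. Collecting the sign factors: -1.
Product: (-1)·(-1) = 1.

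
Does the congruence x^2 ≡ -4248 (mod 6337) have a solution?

no

(-4248|6337)
  = (2089|6337)    [-4248 ≡ 2089 mod 6337]
  = (6337|2089)    [QR: 2089 ≡ 1 mod 4, sign kept]
  = (70|2089)    [6337 ≡ 70 mod 2089]
  = (35|2089)    [2089 ≡ 1 mod 8 ⇒ (2|2089) = +1]
  = (2089|35)    [QR: 2089 ≡ 1 mod 4, sign kept]
  = (24|35)    [2089 ≡ 24 mod 35]
  = -(3|35)    [35 ≡ 3 mod 8 ⇒ (2|35)^3 = -1]
  = (35|3)    [QR: both ≡ 3 mod 4, sign flips]
  = (2|3)    [35 ≡ 2 mod 3]
  = -(1|3)    [3 ≡ 3 mod 8 ⇒ (2|3) = -1]
  = -1    [(1|3) = 1]
The Legendre symbol is -1, so x^2 ≡ -4248 (mod 6337) has no solution.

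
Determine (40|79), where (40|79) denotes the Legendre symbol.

1

(40|79)
  = (5|79)    [79 ≡ 7 mod 8 ⇒ (2|79)^3 = +1]
  = (79|5)    [QR: 5 ≡ 1 mod 4, sign kept]
  = (4|5)    [79 ≡ 4 mod 5]
  = (1|5)    [5 ≡ 5 mod 8 ⇒ (2|5)^2 = +1]
  = 1    [(1|5) = 1]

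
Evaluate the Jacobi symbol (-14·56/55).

-1

By multiplicativity, (-14·56/55) = (-14/55)·(56/55).
First factor (-14/55):
(-14/55)
  = (41/55)    [-14 ≡ 41 mod 55]
  = (55/41)    [QR: 41 ≡ 1 mod 4, sign kept]
  = (14/41)    [55 ≡ 14 mod 41]
  = (7/41)    [41 ≡ 1 mod 8 ⇒ (2/41) = +1]
  = (41/7)    [QR: 41 ≡ 1 mod 4, sign kept]
  = (6/7)    [41 ≡ 6 mod 7]
  = (3/7)    [7 ≡ 7 mod 8 ⇒ (2/7) = +1]
  = -(7/3)    [QR: both ≡ 3 mod 4, sign flips]
  = -(1/3)    [7 ≡ 1 mod 3]
  = -1    [(1/3) = 1]
Second factor (56/55):
(56/55)
  = (1/55)    [56 ≡ 1 mod 55]
  = 1    [(1/55) = 1]
Product: (-1)·(1) = -1.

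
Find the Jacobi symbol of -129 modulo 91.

(-129/91)
  = -(129/91)    [91 ≡ 3 mod 4 ⇒ (-1/91) = -1]
  = -(38/91)    [129 ≡ 38 mod 91]
  = (19/91)    [91 ≡ 3 mod 8 ⇒ (2/91) = -1]
  = -(91/19)    [QR: both ≡ 3 mod 4, sign flips]
  = -(15/19)    [91 ≡ 15 mod 19]
  = (19/15)    [QR: both ≡ 3 mod 4, sign flips]
  = (4/15)    [19 ≡ 4 mod 15]
  = (1/15)    [15 ≡ 7 mod 8 ⇒ (2/15)^2 = +1]
  = 1    [(1/15) = 1]

1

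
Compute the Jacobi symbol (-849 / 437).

Reduce the numerator: -849 ≡ 25 (mod 437), so (-849 / 437) = (25 / 437).
25 ≡ 1 (mod 4), so quadratic reciprocity gives (25 / 437) = (437 / 25). Reduce: 437 ≡ 12 (mod 25). Now have (12 / 25).
Factor out 2: 12 = 2^2·3. Since 25 ≡ 1 (mod 8), (2 / 25) = +1, and (2 / 25)^2 = +1. Now have (3 / 25).
25 ≡ 1 (mod 4), so quadratic reciprocity gives (3 / 25) = (25 / 3). Reduce: 25 ≡ 1 (mod 3). Now have (1 / 3).
(1 / 3) = 1. Collecting the sign factors: 1.

1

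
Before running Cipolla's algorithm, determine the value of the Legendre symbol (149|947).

1

149 ≡ 1 (mod 4), so quadratic reciprocity gives (149|947) = (947|149). Reduce: 947 ≡ 53 (mod 149). Now have (53|149).
53 ≡ 1 (mod 4), so quadratic reciprocity gives (53|149) = (149|53). Reduce: 149 ≡ 43 (mod 53). Now have (43|53).
53 ≡ 1 (mod 4), so quadratic reciprocity gives (43|53) = (53|43). Reduce: 53 ≡ 10 (mod 43). Now have (10|43).
Factor out 2: 10 = 2·5. Since 43 ≡ 3 (mod 8), (2|43) = -1. Now have -(5|43).
5 ≡ 1 (mod 4), so quadratic reciprocity gives (5|43) = (43|5). Reduce: 43 ≡ 3 (mod 5). Now have -(3|5).
5 ≡ 1 (mod 4), so quadratic reciprocity gives (3|5) = (5|3). Reduce: 5 ≡ 2 (mod 3). Now have -(2|3).
Factor out 2: 2 = 2. Since 3 ≡ 3 (mod 8), (2|3) = -1. Now have (1|3).
(1|3) = 1. Collecting the sign factors: 1.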